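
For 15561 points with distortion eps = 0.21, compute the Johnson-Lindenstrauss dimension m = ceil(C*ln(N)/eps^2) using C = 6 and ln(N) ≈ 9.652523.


ln(15561) ≈ 9.652523.
eps^2 = 0.21^2 = 0.0441.
C*ln(N)/eps^2 ≈ 6*9.652523/0.0441 ≈ 1313.2684.
m = ceil(1313.2684) = 1314.

1314


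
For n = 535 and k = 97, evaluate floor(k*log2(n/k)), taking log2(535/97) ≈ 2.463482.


log2(n/k) = log2(535/97) ≈ 2.463482.
k*log2(n/k) ≈ 97*2.463482 = 238.957754.
floor(238.957754) = 238.

238


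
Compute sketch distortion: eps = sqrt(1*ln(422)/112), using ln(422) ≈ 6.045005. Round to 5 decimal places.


ln(422) ≈ 6.045005.
1*ln(N)/m ≈ 1*6.045005/112 ≈ 0.05397326.
eps = sqrt(0.05397326) ≈ 0.2323215 ≈ 0.23232.

0.23232


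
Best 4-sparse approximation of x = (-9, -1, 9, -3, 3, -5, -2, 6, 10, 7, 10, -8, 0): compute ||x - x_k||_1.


Sorted |x_i| descending: [10, 10, 9, 9, 8, 7, 6, 5, 3, 3, 2, 1, 0]
Keep top 4: [10, 10, 9, 9]
Tail entries: [8, 7, 6, 5, 3, 3, 2, 1, 0]
L1 error = sum of tail = 35.

35


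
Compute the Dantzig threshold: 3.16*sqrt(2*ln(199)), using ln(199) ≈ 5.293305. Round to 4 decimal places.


ln(199) ≈ 5.293305.
2*ln(n) ≈ 10.58661.
sqrt(2*ln(n)) ≈ sqrt(10.58661) ≈ 3.253707.
threshold ≈ 3.16*3.253707 = 10.28171412 ≈ 10.2817.

10.2817


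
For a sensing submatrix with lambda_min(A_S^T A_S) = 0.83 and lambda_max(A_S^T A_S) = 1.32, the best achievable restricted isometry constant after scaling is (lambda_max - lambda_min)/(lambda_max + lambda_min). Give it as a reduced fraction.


lambda_max - lambda_min = 1.32 - 0.83 = 0.49.
lambda_max + lambda_min = 1.32 + 0.83 = 2.15.
delta = 0.49/2.15 = 49/215.

49/215


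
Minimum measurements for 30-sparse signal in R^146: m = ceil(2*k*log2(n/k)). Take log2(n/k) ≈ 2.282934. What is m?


log2(n/k) = log2(146/30) ≈ 2.282934.
2*k*log2(n/k) ≈ 2*30*2.282934 = 136.97604.
m = ceil(136.97604) = 137.

137


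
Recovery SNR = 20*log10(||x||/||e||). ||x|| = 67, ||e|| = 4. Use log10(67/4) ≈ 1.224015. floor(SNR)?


||x||/||e|| = 67/4.
log10(67/4) ≈ 1.224015.
20*log10(||x||/||e||) ≈ 20*1.224015 = 24.4803.
floor(24.4803) = 24.

24


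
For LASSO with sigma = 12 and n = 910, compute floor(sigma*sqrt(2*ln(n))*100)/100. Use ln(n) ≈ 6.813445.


ln(910) ≈ 6.813445.
2*ln(n) ≈ 13.62689.
sqrt(2*ln(n)) ≈ sqrt(13.62689) ≈ 3.691462.
lambda ≈ 12*3.691462 = 44.297544.
floor(lambda*100)/100 = 44.29.

44.29


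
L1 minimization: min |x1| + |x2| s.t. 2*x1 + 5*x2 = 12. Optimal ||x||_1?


Axis intercepts:
  x1 = 6, x2 = 0: L1 = 6
  x1 = 0, x2 = 12/5: L1 = 12/5
x* = (0, 12/5)
||x*||_1 = 12/5.

12/5


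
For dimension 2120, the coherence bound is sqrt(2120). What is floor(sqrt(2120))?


46^2 = 2116 <= 2120 < 2209 = 47^2, so 46 <= sqrt(2120) < 47.
floor(sqrt(2120)) = 46.

46


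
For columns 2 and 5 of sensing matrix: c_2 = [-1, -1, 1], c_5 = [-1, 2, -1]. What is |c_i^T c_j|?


Inner product: -1*-1 + -1*2 + 1*-1
Products: [1, -2, -1]
Sum = -2.
|dot| = 2.

2


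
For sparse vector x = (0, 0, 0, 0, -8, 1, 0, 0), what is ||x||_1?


Non-zero entries: [(4, -8), (5, 1)]
Absolute values: [8, 1]
||x||_1 = sum = 9.

9


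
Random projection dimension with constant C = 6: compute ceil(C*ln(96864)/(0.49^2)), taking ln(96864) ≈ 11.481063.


ln(96864) ≈ 11.481063.
eps^2 = 0.49^2 = 0.2401.
C*ln(N)/eps^2 ≈ 6*11.481063/0.2401 ≈ 286.907.
m = ceil(286.907) = 287.

287


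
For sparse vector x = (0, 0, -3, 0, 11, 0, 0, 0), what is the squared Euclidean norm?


Non-zero entries: [(2, -3), (4, 11)]
Squares: [9, 121]
||x||_2^2 = sum = 130.

130


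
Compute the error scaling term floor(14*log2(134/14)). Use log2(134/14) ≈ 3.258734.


log2(n/k) = log2(134/14) ≈ 3.258734.
k*log2(n/k) ≈ 14*3.258734 = 45.622276.
floor(45.622276) = 45.

45


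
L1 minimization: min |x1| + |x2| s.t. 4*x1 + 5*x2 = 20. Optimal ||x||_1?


Axis intercepts:
  x1 = 5, x2 = 0: L1 = 5
  x1 = 0, x2 = 4: L1 = 4
x* = (0, 4)
||x*||_1 = 4.

4


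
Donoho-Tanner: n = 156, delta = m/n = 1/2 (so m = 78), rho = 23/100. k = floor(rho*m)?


m = 1/2*156 = 78.
rho = 23/100.
rho*m = 23/100*78 = 17.94.
k = floor(17.94) = 17.

17


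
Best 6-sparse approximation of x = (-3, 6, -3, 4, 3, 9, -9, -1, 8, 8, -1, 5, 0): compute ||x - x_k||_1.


Sorted |x_i| descending: [9, 9, 8, 8, 6, 5, 4, 3, 3, 3, 1, 1, 0]
Keep top 6: [9, 9, 8, 8, 6, 5]
Tail entries: [4, 3, 3, 3, 1, 1, 0]
L1 error = sum of tail = 15.

15


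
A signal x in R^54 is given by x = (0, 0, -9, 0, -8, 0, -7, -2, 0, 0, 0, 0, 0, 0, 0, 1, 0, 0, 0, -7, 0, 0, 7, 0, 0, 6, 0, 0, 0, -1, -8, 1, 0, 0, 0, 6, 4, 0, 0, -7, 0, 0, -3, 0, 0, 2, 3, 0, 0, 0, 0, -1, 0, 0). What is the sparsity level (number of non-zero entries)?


Non-zero positions: [2, 4, 6, 7, 15, 19, 22, 25, 29, 30, 31, 35, 36, 39, 42, 45, 46, 51].
Sparsity = 18.

18


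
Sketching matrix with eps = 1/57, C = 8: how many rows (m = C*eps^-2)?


1/eps = 57.
(1/eps)^2 = 3249.
m = 8*3249 = 25992.

25992


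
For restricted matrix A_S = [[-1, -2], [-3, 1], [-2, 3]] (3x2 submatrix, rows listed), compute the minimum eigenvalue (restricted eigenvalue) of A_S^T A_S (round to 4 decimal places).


A_S^T A_S = [[14, -7], [-7, 14]].
trace = 28.
det = 147.
disc = trace^2 - 4*det = 784 - 4*147 = 196.
sqrt(196) = 14.
lam_min = (28 - 14)/2 = 7 = 7.0000.

7.0000


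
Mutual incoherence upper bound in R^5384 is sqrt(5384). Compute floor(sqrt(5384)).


73^2 = 5329 <= 5384 < 5476 = 74^2, so 73 <= sqrt(5384) < 74.
floor(sqrt(5384)) = 73.

73


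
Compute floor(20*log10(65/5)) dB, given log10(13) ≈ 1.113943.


||x||/||e|| = 65/5 = 13.
log10(13) ≈ 1.113943.
20*log10(||x||/||e||) ≈ 20*1.113943 = 22.27886.
floor(22.27886) = 22.

22


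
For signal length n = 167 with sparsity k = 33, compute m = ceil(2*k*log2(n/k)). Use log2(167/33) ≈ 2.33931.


log2(n/k) = log2(167/33) ≈ 2.33931.
2*k*log2(n/k) ≈ 2*33*2.33931 = 154.39446.
m = ceil(154.39446) = 155.

155


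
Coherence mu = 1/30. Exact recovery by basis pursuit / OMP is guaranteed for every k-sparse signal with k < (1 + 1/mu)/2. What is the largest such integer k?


1/mu = 30.
1 + 1/mu = 31.
(1 + 1/mu)/2 = 15.5 is not an integer, so k_max = floor(15.5) = 15.

15


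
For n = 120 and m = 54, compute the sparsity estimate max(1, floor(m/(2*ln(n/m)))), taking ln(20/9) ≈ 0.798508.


n/m = 120/54 = 20/9.
ln(n/m) ≈ 0.798508.
2*ln(n/m) ≈ 1.597016.
m/(2*ln(n/m)) ≈ 54/1.597016 ≈ 33.8131.
floor = 33.
k_max = max(1, 33) = 33.

33


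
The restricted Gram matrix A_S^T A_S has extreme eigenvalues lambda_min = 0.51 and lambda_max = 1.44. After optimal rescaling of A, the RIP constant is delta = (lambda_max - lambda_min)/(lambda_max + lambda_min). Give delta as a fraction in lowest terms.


lambda_max - lambda_min = 1.44 - 0.51 = 0.93.
lambda_max + lambda_min = 1.44 + 0.51 = 1.95.
delta = 0.93/1.95 = 93/195 = 31/65.

31/65


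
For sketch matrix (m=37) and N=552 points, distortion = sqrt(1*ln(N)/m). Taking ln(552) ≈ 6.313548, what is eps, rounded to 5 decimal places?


ln(552) ≈ 6.313548.
1*ln(N)/m ≈ 1*6.313548/37 ≈ 0.17063643.
eps = sqrt(0.17063643) ≈ 0.4130816 ≈ 0.41308.

0.41308


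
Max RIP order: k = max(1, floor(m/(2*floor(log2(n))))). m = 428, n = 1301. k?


floor(log2(1301)) = 10.
2*10 = 20.
m/(2*floor(log2(n))) = 428/20 ≈ 21.4.
floor = 21.
k = max(1, 21) = 21.

21


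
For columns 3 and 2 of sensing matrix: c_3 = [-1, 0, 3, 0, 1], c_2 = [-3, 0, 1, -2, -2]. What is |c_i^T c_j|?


Inner product: -1*-3 + 0*0 + 3*1 + 0*-2 + 1*-2
Products: [3, 0, 3, 0, -2]
Sum = 4.
|dot| = 4.

4


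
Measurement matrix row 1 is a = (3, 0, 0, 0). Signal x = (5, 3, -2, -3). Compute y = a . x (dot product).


Non-zero terms: ['3*5', '0*3', '0*-2', '0*-3']
Products: [15, 0, 0, 0]
y = sum = 15.

15


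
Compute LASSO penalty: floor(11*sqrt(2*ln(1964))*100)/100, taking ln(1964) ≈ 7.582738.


ln(1964) ≈ 7.582738.
2*ln(n) ≈ 15.165476.
sqrt(2*ln(n)) ≈ sqrt(15.165476) ≈ 3.894288.
lambda ≈ 11*3.894288 = 42.837168.
floor(lambda*100)/100 = 42.83.

42.83


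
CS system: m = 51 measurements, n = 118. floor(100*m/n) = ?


100*m/n = 100*51/118 ≈ 43.2203.
floor = 43.

43


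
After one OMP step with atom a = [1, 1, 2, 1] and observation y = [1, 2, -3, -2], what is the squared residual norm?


a^T a = 7.
a^T y = -5.
coeff = -5/7 = -5/7.
||r||^2 = 101/7.

101/7


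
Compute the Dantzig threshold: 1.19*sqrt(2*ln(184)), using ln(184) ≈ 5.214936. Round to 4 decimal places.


ln(184) ≈ 5.214936.
2*ln(n) ≈ 10.429872.
sqrt(2*ln(n)) ≈ sqrt(10.429872) ≈ 3.229531.
threshold ≈ 1.19*3.229531 = 3.84314189 ≈ 3.8431.

3.8431


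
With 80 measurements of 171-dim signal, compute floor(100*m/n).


100*m/n = 100*80/171 ≈ 46.7836.
floor = 46.

46


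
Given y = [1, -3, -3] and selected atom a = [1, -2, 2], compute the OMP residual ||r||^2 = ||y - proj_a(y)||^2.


a^T a = 9.
a^T y = 1.
coeff = 1/9 = 1/9.
||r||^2 = 170/9.

170/9


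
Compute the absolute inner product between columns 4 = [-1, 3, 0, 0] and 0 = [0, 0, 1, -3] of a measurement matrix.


Inner product: -1*0 + 3*0 + 0*1 + 0*-3
Products: [0, 0, 0, 0]
Sum = 0.
|dot| = 0.

0


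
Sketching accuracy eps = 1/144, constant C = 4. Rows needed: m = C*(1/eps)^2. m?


1/eps = 144.
(1/eps)^2 = 20736.
m = 4*20736 = 82944.

82944


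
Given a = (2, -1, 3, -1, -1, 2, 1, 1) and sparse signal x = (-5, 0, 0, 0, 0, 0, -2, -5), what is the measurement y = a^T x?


Non-zero terms: ['2*-5', '1*-2', '1*-5']
Products: [-10, -2, -5]
y = sum = -17.

-17


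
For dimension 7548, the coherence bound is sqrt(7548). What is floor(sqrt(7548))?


86^2 = 7396 <= 7548 < 7569 = 87^2, so 86 <= sqrt(7548) < 87.
floor(sqrt(7548)) = 86.

86


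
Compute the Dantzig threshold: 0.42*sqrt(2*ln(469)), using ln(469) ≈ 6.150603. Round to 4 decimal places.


ln(469) ≈ 6.150603.
2*ln(n) ≈ 12.301206.
sqrt(2*ln(n)) ≈ sqrt(12.301206) ≈ 3.507308.
threshold ≈ 0.42*3.507308 = 1.47306936 ≈ 1.4731.

1.4731


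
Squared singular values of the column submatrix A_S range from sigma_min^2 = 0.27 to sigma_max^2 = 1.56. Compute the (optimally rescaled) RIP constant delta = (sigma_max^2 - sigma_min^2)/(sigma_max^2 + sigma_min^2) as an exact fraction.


lambda_max - lambda_min = 1.56 - 0.27 = 1.29.
lambda_max + lambda_min = 1.56 + 0.27 = 1.83.
delta = 1.29/1.83 = 129/183 = 43/61.

43/61


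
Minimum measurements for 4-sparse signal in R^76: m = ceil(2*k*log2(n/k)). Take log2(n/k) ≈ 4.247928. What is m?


log2(n/k) = log2(76/4) ≈ 4.247928.
2*k*log2(n/k) ≈ 2*4*4.247928 = 33.983424.
m = ceil(33.983424) = 34.

34


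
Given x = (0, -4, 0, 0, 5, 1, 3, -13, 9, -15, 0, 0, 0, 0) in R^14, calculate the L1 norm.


Non-zero entries: [(1, -4), (4, 5), (5, 1), (6, 3), (7, -13), (8, 9), (9, -15)]
Absolute values: [4, 5, 1, 3, 13, 9, 15]
||x||_1 = sum = 50.

50


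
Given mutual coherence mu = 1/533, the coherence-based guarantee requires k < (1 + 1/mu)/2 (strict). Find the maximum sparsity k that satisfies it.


1/mu = 533.
1 + 1/mu = 534.
(1 + 1/mu)/2 = 267 is an integer and the inequality is strict, so k_max = 267 - 1 = 266.

266


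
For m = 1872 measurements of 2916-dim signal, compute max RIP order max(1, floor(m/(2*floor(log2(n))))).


floor(log2(2916)) = 11.
2*11 = 22.
m/(2*floor(log2(n))) = 1872/22 ≈ 85.0909.
floor = 85.
k = max(1, 85) = 85.

85


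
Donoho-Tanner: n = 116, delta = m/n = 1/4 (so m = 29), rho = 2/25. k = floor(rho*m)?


m = 1/4*116 = 29.
rho = 2/25.
rho*m = 2/25*29 = 2.32.
k = floor(2.32) = 2.

2


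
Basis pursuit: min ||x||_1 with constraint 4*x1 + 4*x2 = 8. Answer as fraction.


Axis intercepts:
  x1 = 2, x2 = 0: L1 = 2
  x1 = 0, x2 = 2: L1 = 2
x* = (2, 0)
||x*||_1 = 2.

2


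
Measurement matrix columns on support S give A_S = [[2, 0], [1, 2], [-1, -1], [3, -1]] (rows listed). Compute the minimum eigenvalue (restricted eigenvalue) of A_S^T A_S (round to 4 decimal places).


A_S^T A_S = [[15, 0], [0, 6]].
trace = 21.
det = 90.
disc = trace^2 - 4*det = 441 - 4*90 = 81.
sqrt(81) = 9.
lam_min = (21 - 9)/2 = 6 = 6.0000.

6.0000


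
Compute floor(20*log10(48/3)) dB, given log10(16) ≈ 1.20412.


||x||/||e|| = 48/3 = 16.
log10(16) ≈ 1.20412.
20*log10(||x||/||e||) ≈ 20*1.20412 = 24.0824.
floor(24.0824) = 24.

24


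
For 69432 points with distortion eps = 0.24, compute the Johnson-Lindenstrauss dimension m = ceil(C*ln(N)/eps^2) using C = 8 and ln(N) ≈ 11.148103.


ln(69432) ≈ 11.148103.
eps^2 = 0.24^2 = 0.0576.
C*ln(N)/eps^2 ≈ 8*11.148103/0.0576 ≈ 1548.3476.
m = ceil(1548.3476) = 1549.

1549


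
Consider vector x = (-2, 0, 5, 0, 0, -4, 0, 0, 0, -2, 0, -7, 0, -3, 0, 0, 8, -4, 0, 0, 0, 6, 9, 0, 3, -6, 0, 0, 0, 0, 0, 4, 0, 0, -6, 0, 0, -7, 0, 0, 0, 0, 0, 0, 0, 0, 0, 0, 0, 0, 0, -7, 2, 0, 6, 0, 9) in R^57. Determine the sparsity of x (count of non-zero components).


Non-zero positions: [0, 2, 5, 9, 11, 13, 16, 17, 21, 22, 24, 25, 31, 34, 37, 51, 52, 54, 56].
Sparsity = 19.

19


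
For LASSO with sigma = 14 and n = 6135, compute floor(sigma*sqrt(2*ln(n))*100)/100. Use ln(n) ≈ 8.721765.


ln(6135) ≈ 8.721765.
2*ln(n) ≈ 17.44353.
sqrt(2*ln(n)) ≈ sqrt(17.44353) ≈ 4.176545.
lambda ≈ 14*4.176545 = 58.47163.
floor(lambda*100)/100 = 58.47.

58.47


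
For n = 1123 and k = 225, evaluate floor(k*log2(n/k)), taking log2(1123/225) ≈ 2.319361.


log2(n/k) = log2(1123/225) ≈ 2.319361.
k*log2(n/k) ≈ 225*2.319361 = 521.856225.
floor(521.856225) = 521.

521


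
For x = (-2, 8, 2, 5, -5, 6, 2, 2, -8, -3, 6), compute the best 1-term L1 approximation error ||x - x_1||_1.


Sorted |x_i| descending: [8, 8, 6, 6, 5, 5, 3, 2, 2, 2, 2]
Keep top 1: [8]
Tail entries: [8, 6, 6, 5, 5, 3, 2, 2, 2, 2]
L1 error = sum of tail = 41.

41


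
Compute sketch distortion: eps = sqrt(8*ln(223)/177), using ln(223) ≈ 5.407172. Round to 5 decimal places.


ln(223) ≈ 5.407172.
8*ln(N)/m ≈ 8*5.407172/177 ≈ 0.24439195.
eps = sqrt(0.24439195) ≈ 0.4943601 ≈ 0.49436.

0.49436


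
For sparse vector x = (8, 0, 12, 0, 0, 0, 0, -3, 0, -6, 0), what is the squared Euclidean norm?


Non-zero entries: [(0, 8), (2, 12), (7, -3), (9, -6)]
Squares: [64, 144, 9, 36]
||x||_2^2 = sum = 253.

253


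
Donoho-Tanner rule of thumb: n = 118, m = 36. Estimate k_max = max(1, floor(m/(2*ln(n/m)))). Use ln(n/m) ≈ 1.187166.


n/m = 118/36 = 59/18.
ln(n/m) ≈ 1.187166.
2*ln(n/m) ≈ 2.374332.
m/(2*ln(n/m)) ≈ 36/2.374332 ≈ 15.1622.
floor = 15.
k_max = max(1, 15) = 15.

15


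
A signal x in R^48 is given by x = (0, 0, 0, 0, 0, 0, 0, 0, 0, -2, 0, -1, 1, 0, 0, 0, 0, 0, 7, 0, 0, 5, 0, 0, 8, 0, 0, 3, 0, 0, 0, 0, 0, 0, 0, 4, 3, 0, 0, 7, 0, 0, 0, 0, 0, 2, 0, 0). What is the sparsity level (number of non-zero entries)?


Non-zero positions: [9, 11, 12, 18, 21, 24, 27, 35, 36, 39, 45].
Sparsity = 11.

11


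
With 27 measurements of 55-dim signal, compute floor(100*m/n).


100*m/n = 100*27/55 ≈ 49.0909.
floor = 49.

49


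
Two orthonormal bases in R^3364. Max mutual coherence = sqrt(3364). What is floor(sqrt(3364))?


58^2 = 3364 <= 3364 < 3481 = 59^2, so 58 <= sqrt(3364) < 59.
floor(sqrt(3364)) = 58.

58


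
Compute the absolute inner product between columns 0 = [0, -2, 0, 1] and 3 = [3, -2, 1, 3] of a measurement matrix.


Inner product: 0*3 + -2*-2 + 0*1 + 1*3
Products: [0, 4, 0, 3]
Sum = 7.
|dot| = 7.

7


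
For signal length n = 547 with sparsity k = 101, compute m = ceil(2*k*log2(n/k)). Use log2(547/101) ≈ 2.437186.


log2(n/k) = log2(547/101) ≈ 2.437186.
2*k*log2(n/k) ≈ 2*101*2.437186 = 492.311572.
m = ceil(492.311572) = 493.

493


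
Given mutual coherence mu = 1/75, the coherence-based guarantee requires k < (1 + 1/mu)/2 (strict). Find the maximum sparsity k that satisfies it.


1/mu = 75.
1 + 1/mu = 76.
(1 + 1/mu)/2 = 38 is an integer and the inequality is strict, so k_max = 38 - 1 = 37.

37


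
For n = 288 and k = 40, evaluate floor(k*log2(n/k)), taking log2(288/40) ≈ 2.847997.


log2(n/k) = log2(288/40) ≈ 2.847997.
k*log2(n/k) ≈ 40*2.847997 = 113.91988.
floor(113.91988) = 113.

113


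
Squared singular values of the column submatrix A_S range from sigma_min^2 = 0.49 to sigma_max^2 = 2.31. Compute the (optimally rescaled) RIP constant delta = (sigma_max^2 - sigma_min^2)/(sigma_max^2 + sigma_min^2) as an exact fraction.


lambda_max - lambda_min = 2.31 - 0.49 = 1.82.
lambda_max + lambda_min = 2.31 + 0.49 = 2.80.
delta = 1.82/2.80 = 182/280 = 13/20.

13/20


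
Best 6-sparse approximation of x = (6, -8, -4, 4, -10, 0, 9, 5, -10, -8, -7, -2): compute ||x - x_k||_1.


Sorted |x_i| descending: [10, 10, 9, 8, 8, 7, 6, 5, 4, 4, 2, 0]
Keep top 6: [10, 10, 9, 8, 8, 7]
Tail entries: [6, 5, 4, 4, 2, 0]
L1 error = sum of tail = 21.

21


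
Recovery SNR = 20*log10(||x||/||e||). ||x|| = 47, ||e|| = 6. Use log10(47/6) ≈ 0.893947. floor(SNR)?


||x||/||e|| = 47/6.
log10(47/6) ≈ 0.893947.
20*log10(||x||/||e||) ≈ 20*0.893947 = 17.87894.
floor(17.87894) = 17.

17


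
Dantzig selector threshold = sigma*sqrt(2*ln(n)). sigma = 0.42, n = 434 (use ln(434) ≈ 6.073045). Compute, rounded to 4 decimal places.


ln(434) ≈ 6.073045.
2*ln(n) ≈ 12.14609.
sqrt(2*ln(n)) ≈ sqrt(12.14609) ≈ 3.485124.
threshold ≈ 0.42*3.485124 = 1.46375208 ≈ 1.4638.

1.4638


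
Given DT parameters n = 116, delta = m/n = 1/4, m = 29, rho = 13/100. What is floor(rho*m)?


m = 1/4*116 = 29.
rho = 13/100.
rho*m = 13/100*29 = 3.77.
k = floor(3.77) = 3.

3


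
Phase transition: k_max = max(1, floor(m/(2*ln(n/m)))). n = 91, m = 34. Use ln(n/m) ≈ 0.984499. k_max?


n/m = 91/34.
ln(n/m) ≈ 0.984499.
2*ln(n/m) ≈ 1.968998.
m/(2*ln(n/m)) ≈ 34/1.968998 ≈ 17.2677.
floor = 17.
k_max = max(1, 17) = 17.

17


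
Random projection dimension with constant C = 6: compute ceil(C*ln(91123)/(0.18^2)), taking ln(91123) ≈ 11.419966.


ln(91123) ≈ 11.419966.
eps^2 = 0.18^2 = 0.0324.
C*ln(N)/eps^2 ≈ 6*11.419966/0.0324 ≈ 2114.8085.
m = ceil(2114.8085) = 2115.

2115


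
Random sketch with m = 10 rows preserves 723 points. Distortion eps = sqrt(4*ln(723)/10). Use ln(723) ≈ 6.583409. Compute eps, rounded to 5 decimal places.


ln(723) ≈ 6.583409.
4*ln(N)/m ≈ 4*6.583409/10 ≈ 2.6333636.
eps = sqrt(2.6333636) ≈ 1.6227642 ≈ 1.62276.

1.62276


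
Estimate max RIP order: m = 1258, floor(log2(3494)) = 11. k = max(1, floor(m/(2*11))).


floor(log2(3494)) = 11.
2*11 = 22.
m/(2*floor(log2(n))) = 1258/22 ≈ 57.1818.
floor = 57.
k = max(1, 57) = 57.

57


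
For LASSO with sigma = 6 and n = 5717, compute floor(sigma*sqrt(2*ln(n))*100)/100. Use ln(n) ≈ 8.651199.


ln(5717) ≈ 8.651199.
2*ln(n) ≈ 17.302398.
sqrt(2*ln(n)) ≈ sqrt(17.302398) ≈ 4.159615.
lambda ≈ 6*4.159615 = 24.95769.
floor(lambda*100)/100 = 24.95.

24.95


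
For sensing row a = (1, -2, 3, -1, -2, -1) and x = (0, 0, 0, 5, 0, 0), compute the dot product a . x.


Non-zero terms: ['-1*5']
Products: [-5]
y = sum = -5.

-5


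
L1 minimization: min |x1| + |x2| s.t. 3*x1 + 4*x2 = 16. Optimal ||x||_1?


Axis intercepts:
  x1 = 16/3, x2 = 0: L1 = 16/3
  x1 = 0, x2 = 4: L1 = 4
x* = (0, 4)
||x*||_1 = 4.

4


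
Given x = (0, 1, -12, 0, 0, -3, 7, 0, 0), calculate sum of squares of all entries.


Non-zero entries: [(1, 1), (2, -12), (5, -3), (6, 7)]
Squares: [1, 144, 9, 49]
||x||_2^2 = sum = 203.

203


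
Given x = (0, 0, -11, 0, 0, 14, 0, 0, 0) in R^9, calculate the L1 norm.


Non-zero entries: [(2, -11), (5, 14)]
Absolute values: [11, 14]
||x||_1 = sum = 25.

25


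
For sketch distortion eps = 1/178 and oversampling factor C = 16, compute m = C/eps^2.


1/eps = 178.
(1/eps)^2 = 31684.
m = 16*31684 = 506944.

506944


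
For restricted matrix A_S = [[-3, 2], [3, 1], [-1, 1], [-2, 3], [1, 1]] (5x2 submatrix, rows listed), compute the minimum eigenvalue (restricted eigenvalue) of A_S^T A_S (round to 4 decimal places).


A_S^T A_S = [[24, -9], [-9, 16]].
trace = 40.
det = 303.
disc = trace^2 - 4*det = 1600 - 4*303 = 388.
sqrt(388) ≈ 19.697716.
lam_min = (40 - sqrt(388))/2 ≈ (40 - 19.697716)/2 = 10.151142 ≈ 10.1511.

10.1511


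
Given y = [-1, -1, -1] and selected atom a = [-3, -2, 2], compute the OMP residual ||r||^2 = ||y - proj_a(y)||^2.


a^T a = 17.
a^T y = 3.
coeff = 3/17 = 3/17.
||r||^2 = 42/17.

42/17


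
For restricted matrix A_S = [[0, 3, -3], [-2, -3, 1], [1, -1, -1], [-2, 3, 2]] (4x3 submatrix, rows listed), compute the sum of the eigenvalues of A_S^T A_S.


Sum of eigenvalues of A_S^T A_S = trace(A_S^T A_S) = sum of squared column norms of A_S.
A_S^T A_S diagonal: [9, 28, 15].
trace = 9 + 28 + 15 = 52.

52


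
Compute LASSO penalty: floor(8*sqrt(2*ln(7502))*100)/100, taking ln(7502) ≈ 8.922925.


ln(7502) ≈ 8.922925.
2*ln(n) ≈ 17.84585.
sqrt(2*ln(n)) ≈ sqrt(17.84585) ≈ 4.224435.
lambda ≈ 8*4.224435 = 33.79548.
floor(lambda*100)/100 = 33.79.

33.79


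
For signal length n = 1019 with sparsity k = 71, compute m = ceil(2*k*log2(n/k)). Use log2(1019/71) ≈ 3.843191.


log2(n/k) = log2(1019/71) ≈ 3.843191.
2*k*log2(n/k) ≈ 2*71*3.843191 = 545.733122.
m = ceil(545.733122) = 546.

546


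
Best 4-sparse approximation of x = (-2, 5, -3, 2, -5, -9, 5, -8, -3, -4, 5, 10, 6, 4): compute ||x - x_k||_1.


Sorted |x_i| descending: [10, 9, 8, 6, 5, 5, 5, 5, 4, 4, 3, 3, 2, 2]
Keep top 4: [10, 9, 8, 6]
Tail entries: [5, 5, 5, 5, 4, 4, 3, 3, 2, 2]
L1 error = sum of tail = 38.

38


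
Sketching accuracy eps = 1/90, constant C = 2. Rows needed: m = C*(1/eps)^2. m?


1/eps = 90.
(1/eps)^2 = 8100.
m = 2*8100 = 16200.

16200


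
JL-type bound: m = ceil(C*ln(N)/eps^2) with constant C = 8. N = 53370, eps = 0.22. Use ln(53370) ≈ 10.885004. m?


ln(53370) ≈ 10.885004.
eps^2 = 0.22^2 = 0.0484.
C*ln(N)/eps^2 ≈ 8*10.885004/0.0484 ≈ 1799.1742.
m = ceil(1799.1742) = 1800.

1800


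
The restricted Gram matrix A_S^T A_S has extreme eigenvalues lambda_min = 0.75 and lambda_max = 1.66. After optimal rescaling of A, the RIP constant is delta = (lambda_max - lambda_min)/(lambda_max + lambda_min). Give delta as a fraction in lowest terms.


lambda_max - lambda_min = 1.66 - 0.75 = 0.91.
lambda_max + lambda_min = 1.66 + 0.75 = 2.41.
delta = 0.91/2.41 = 91/241.

91/241


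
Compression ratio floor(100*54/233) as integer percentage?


100*m/n = 100*54/233 ≈ 23.176.
floor = 23.

23


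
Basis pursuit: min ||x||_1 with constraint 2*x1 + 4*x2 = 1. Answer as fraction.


Axis intercepts:
  x1 = 1/2, x2 = 0: L1 = 1/2
  x1 = 0, x2 = 1/4: L1 = 1/4
x* = (0, 1/4)
||x*||_1 = 1/4.

1/4


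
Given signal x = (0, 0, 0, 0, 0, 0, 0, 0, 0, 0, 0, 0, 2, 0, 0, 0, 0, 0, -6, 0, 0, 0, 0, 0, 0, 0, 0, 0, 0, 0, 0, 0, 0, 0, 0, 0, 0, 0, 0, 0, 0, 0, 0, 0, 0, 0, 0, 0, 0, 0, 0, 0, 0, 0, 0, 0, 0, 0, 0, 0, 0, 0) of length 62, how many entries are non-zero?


Non-zero positions: [12, 18].
Sparsity = 2.

2


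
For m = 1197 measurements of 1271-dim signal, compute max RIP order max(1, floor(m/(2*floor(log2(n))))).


floor(log2(1271)) = 10.
2*10 = 20.
m/(2*floor(log2(n))) = 1197/20 ≈ 59.85.
floor = 59.
k = max(1, 59) = 59.

59


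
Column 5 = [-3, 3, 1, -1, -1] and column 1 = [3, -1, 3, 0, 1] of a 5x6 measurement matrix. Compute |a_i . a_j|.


Inner product: -3*3 + 3*-1 + 1*3 + -1*0 + -1*1
Products: [-9, -3, 3, 0, -1]
Sum = -10.
|dot| = 10.

10


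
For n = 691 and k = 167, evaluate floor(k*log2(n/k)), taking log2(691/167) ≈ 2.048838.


log2(n/k) = log2(691/167) ≈ 2.048838.
k*log2(n/k) ≈ 167*2.048838 = 342.155946.
floor(342.155946) = 342.

342


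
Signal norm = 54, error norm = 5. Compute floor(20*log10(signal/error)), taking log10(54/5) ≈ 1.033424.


||x||/||e|| = 54/5.
log10(54/5) ≈ 1.033424.
20*log10(||x||/||e||) ≈ 20*1.033424 = 20.66848.
floor(20.66848) = 20.

20


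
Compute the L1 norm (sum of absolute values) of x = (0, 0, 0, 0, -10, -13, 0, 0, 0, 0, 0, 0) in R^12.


Non-zero entries: [(4, -10), (5, -13)]
Absolute values: [10, 13]
||x||_1 = sum = 23.

23


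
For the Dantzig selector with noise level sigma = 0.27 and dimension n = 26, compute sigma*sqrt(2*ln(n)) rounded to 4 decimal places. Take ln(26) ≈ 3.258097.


ln(26) ≈ 3.258097.
2*ln(n) ≈ 6.516194.
sqrt(2*ln(n)) ≈ sqrt(6.516194) ≈ 2.552684.
threshold ≈ 0.27*2.552684 = 0.68922468 ≈ 0.6892.

0.6892


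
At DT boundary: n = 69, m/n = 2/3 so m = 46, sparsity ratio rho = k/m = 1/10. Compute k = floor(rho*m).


m = 2/3*69 = 46.
rho = 1/10.
rho*m = 1/10*46 = 4.6.
k = floor(4.6) = 4.

4


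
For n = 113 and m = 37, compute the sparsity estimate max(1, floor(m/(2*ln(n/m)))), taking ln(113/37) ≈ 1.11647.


n/m = 113/37.
ln(n/m) ≈ 1.11647.
2*ln(n/m) ≈ 2.23294.
m/(2*ln(n/m)) ≈ 37/2.23294 ≈ 16.5701.
floor = 16.
k_max = max(1, 16) = 16.

16


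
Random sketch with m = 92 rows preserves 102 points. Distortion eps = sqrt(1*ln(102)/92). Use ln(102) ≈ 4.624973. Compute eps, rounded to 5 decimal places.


ln(102) ≈ 4.624973.
1*ln(N)/m ≈ 1*4.624973/92 ≈ 0.05027145.
eps = sqrt(0.05027145) ≈ 0.224213 ≈ 0.22421.

0.22421


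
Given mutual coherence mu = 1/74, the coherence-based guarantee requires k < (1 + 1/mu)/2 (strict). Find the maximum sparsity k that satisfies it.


1/mu = 74.
1 + 1/mu = 75.
(1 + 1/mu)/2 = 37.5 is not an integer, so k_max = floor(37.5) = 37.

37


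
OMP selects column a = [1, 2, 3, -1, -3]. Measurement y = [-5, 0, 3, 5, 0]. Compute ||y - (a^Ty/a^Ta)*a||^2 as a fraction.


a^T a = 24.
a^T y = -1.
coeff = -1/24 = -1/24.
||r||^2 = 1415/24.

1415/24


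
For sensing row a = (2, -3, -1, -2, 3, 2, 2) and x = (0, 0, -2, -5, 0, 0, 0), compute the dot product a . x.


Non-zero terms: ['-1*-2', '-2*-5']
Products: [2, 10]
y = sum = 12.

12


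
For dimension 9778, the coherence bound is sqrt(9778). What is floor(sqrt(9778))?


98^2 = 9604 <= 9778 < 9801 = 99^2, so 98 <= sqrt(9778) < 99.
floor(sqrt(9778)) = 98.

98


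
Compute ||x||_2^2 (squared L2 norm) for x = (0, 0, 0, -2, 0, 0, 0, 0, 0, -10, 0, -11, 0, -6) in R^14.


Non-zero entries: [(3, -2), (9, -10), (11, -11), (13, -6)]
Squares: [4, 100, 121, 36]
||x||_2^2 = sum = 261.

261


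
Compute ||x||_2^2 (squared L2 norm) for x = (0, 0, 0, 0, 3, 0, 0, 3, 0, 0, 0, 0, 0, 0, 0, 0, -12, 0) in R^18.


Non-zero entries: [(4, 3), (7, 3), (16, -12)]
Squares: [9, 9, 144]
||x||_2^2 = sum = 162.

162


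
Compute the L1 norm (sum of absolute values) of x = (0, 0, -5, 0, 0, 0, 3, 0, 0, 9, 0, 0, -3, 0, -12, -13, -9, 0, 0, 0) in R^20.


Non-zero entries: [(2, -5), (6, 3), (9, 9), (12, -3), (14, -12), (15, -13), (16, -9)]
Absolute values: [5, 3, 9, 3, 12, 13, 9]
||x||_1 = sum = 54.

54


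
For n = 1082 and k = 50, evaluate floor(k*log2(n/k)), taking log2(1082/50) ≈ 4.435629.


log2(n/k) = log2(1082/50) ≈ 4.435629.
k*log2(n/k) ≈ 50*4.435629 = 221.78145.
floor(221.78145) = 221.

221


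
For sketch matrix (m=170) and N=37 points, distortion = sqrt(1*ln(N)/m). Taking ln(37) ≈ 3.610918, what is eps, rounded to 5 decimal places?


ln(37) ≈ 3.610918.
1*ln(N)/m ≈ 1*3.610918/170 ≈ 0.02124069.
eps = sqrt(0.02124069) ≈ 0.1457419 ≈ 0.14574.

0.14574


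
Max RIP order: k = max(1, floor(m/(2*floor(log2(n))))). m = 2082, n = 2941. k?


floor(log2(2941)) = 11.
2*11 = 22.
m/(2*floor(log2(n))) = 2082/22 ≈ 94.6364.
floor = 94.
k = max(1, 94) = 94.

94


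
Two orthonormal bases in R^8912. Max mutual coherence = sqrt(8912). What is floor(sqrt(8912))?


94^2 = 8836 <= 8912 < 9025 = 95^2, so 94 <= sqrt(8912) < 95.
floor(sqrt(8912)) = 94.

94


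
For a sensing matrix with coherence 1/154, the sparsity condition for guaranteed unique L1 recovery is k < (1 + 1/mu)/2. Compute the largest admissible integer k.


1/mu = 154.
1 + 1/mu = 155.
(1 + 1/mu)/2 = 77.5 is not an integer, so k_max = floor(77.5) = 77.

77


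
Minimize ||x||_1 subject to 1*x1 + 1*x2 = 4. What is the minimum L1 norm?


Axis intercepts:
  x1 = 4, x2 = 0: L1 = 4
  x1 = 0, x2 = 4: L1 = 4
x* = (4, 0)
||x*||_1 = 4.

4


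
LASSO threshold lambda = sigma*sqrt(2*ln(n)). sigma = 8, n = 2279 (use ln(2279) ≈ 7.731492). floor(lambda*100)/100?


ln(2279) ≈ 7.731492.
2*ln(n) ≈ 15.462984.
sqrt(2*ln(n)) ≈ sqrt(15.462984) ≈ 3.9323.
lambda ≈ 8*3.9323 = 31.4584.
floor(lambda*100)/100 = 31.45.

31.45


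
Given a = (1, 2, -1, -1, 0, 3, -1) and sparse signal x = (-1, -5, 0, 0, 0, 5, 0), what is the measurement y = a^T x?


Non-zero terms: ['1*-1', '2*-5', '3*5']
Products: [-1, -10, 15]
y = sum = 4.

4


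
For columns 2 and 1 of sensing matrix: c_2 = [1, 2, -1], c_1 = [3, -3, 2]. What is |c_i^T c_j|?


Inner product: 1*3 + 2*-3 + -1*2
Products: [3, -6, -2]
Sum = -5.
|dot| = 5.

5


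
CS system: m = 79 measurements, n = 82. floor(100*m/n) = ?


100*m/n = 100*79/82 ≈ 96.3415.
floor = 96.

96


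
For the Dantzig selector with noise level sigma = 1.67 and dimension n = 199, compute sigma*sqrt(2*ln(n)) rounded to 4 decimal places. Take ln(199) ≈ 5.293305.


ln(199) ≈ 5.293305.
2*ln(n) ≈ 10.58661.
sqrt(2*ln(n)) ≈ sqrt(10.58661) ≈ 3.253707.
threshold ≈ 1.67*3.253707 = 5.43369069 ≈ 5.4337.

5.4337


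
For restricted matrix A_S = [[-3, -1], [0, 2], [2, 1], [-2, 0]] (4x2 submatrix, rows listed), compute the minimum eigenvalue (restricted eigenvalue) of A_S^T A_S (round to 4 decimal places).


A_S^T A_S = [[17, 5], [5, 6]].
trace = 23.
det = 77.
disc = trace^2 - 4*det = 529 - 4*77 = 221.
sqrt(221) ≈ 14.866069.
lam_min = (23 - sqrt(221))/2 ≈ (23 - 14.866069)/2 = 4.0669655 ≈ 4.0670.

4.0670


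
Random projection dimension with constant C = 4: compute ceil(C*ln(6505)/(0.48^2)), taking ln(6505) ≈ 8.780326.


ln(6505) ≈ 8.780326.
eps^2 = 0.48^2 = 0.2304.
C*ln(N)/eps^2 ≈ 4*8.780326/0.2304 ≈ 152.4362.
m = ceil(152.4362) = 153.

153


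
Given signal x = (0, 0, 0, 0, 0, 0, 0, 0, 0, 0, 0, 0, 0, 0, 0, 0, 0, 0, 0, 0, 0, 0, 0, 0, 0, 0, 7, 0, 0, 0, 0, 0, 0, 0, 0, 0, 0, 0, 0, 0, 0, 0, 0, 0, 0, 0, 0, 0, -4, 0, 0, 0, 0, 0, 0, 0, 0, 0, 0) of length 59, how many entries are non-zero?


Non-zero positions: [26, 48].
Sparsity = 2.

2


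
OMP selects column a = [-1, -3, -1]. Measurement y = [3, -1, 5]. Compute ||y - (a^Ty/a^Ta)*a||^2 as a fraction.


a^T a = 11.
a^T y = -5.
coeff = -5/11 = -5/11.
||r||^2 = 360/11.

360/11


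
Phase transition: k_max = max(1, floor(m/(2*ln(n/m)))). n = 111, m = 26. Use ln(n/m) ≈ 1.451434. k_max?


n/m = 111/26.
ln(n/m) ≈ 1.451434.
2*ln(n/m) ≈ 2.902868.
m/(2*ln(n/m)) ≈ 26/2.902868 ≈ 8.9567.
floor = 8.
k_max = max(1, 8) = 8.

8


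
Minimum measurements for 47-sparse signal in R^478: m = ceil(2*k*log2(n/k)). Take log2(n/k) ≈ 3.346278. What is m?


log2(n/k) = log2(478/47) ≈ 3.346278.
2*k*log2(n/k) ≈ 2*47*3.346278 = 314.550132.
m = ceil(314.550132) = 315.

315


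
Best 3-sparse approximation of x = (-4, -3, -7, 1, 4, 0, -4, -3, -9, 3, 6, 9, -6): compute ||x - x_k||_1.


Sorted |x_i| descending: [9, 9, 7, 6, 6, 4, 4, 4, 3, 3, 3, 1, 0]
Keep top 3: [9, 9, 7]
Tail entries: [6, 6, 4, 4, 4, 3, 3, 3, 1, 0]
L1 error = sum of tail = 34.

34


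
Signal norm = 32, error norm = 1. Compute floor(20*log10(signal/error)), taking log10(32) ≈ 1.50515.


||x||/||e|| = 32/1 = 32.
log10(32) ≈ 1.50515.
20*log10(||x||/||e||) ≈ 20*1.50515 = 30.103.
floor(30.103) = 30.

30


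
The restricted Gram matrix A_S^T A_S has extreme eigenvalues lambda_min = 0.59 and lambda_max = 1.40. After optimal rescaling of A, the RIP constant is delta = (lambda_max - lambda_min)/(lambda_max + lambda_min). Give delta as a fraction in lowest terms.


lambda_max - lambda_min = 1.40 - 0.59 = 0.81.
lambda_max + lambda_min = 1.40 + 0.59 = 1.99.
delta = 0.81/1.99 = 81/199.

81/199


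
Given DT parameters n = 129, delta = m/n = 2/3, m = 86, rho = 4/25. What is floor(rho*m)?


m = 2/3*129 = 86.
rho = 4/25.
rho*m = 4/25*86 = 13.76.
k = floor(13.76) = 13.

13


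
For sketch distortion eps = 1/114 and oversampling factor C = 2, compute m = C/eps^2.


1/eps = 114.
(1/eps)^2 = 12996.
m = 2*12996 = 25992.

25992


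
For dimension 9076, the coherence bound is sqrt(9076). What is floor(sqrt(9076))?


95^2 = 9025 <= 9076 < 9216 = 96^2, so 95 <= sqrt(9076) < 96.
floor(sqrt(9076)) = 95.

95


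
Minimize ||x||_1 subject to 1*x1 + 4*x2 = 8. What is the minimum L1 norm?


Axis intercepts:
  x1 = 8, x2 = 0: L1 = 8
  x1 = 0, x2 = 2: L1 = 2
x* = (0, 2)
||x*||_1 = 2.

2


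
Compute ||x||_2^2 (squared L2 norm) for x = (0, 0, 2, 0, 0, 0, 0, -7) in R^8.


Non-zero entries: [(2, 2), (7, -7)]
Squares: [4, 49]
||x||_2^2 = sum = 53.

53


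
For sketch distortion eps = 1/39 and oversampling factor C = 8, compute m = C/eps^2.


1/eps = 39.
(1/eps)^2 = 1521.
m = 8*1521 = 12168.

12168


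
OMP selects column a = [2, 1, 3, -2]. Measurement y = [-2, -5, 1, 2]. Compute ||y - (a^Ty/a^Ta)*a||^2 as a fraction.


a^T a = 18.
a^T y = -10.
coeff = -10/18 = -5/9.
||r||^2 = 256/9.

256/9


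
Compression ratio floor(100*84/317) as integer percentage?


100*m/n = 100*84/317 ≈ 26.4984.
floor = 26.

26


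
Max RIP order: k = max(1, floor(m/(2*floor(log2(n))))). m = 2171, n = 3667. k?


floor(log2(3667)) = 11.
2*11 = 22.
m/(2*floor(log2(n))) = 2171/22 ≈ 98.6818.
floor = 98.
k = max(1, 98) = 98.

98


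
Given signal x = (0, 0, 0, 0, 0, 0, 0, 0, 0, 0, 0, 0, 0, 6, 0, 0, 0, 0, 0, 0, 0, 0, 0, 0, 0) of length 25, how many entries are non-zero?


Non-zero positions: [13].
Sparsity = 1.

1


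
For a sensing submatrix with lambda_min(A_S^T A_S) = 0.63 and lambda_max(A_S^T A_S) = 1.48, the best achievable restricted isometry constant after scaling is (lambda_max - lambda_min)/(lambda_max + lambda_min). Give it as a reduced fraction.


lambda_max - lambda_min = 1.48 - 0.63 = 0.85.
lambda_max + lambda_min = 1.48 + 0.63 = 2.11.
delta = 0.85/2.11 = 85/211.

85/211


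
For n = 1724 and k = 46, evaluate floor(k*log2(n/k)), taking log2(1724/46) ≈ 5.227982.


log2(n/k) = log2(1724/46) ≈ 5.227982.
k*log2(n/k) ≈ 46*5.227982 = 240.487172.
floor(240.487172) = 240.

240


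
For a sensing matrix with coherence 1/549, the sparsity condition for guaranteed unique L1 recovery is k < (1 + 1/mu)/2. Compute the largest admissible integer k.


1/mu = 549.
1 + 1/mu = 550.
(1 + 1/mu)/2 = 275 is an integer and the inequality is strict, so k_max = 275 - 1 = 274.

274


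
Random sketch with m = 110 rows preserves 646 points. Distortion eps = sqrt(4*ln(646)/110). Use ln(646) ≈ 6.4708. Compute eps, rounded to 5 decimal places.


ln(646) ≈ 6.4708.
4*ln(N)/m ≈ 4*6.4708/110 ≈ 0.23530182.
eps = sqrt(0.23530182) ≈ 0.4850792 ≈ 0.48508.

0.48508


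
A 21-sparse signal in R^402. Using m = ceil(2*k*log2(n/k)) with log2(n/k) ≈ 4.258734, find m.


log2(n/k) = log2(402/21) ≈ 4.258734.
2*k*log2(n/k) ≈ 2*21*4.258734 = 178.866828.
m = ceil(178.866828) = 179.

179


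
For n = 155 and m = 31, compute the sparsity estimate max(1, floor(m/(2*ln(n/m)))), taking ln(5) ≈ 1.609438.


n/m = 155/31 = 5.
ln(n/m) ≈ 1.609438.
2*ln(n/m) ≈ 3.218876.
m/(2*ln(n/m)) ≈ 31/3.218876 ≈ 9.6307.
floor = 9.
k_max = max(1, 9) = 9.

9


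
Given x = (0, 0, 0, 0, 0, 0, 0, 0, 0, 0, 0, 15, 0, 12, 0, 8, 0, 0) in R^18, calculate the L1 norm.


Non-zero entries: [(11, 15), (13, 12), (15, 8)]
Absolute values: [15, 12, 8]
||x||_1 = sum = 35.

35


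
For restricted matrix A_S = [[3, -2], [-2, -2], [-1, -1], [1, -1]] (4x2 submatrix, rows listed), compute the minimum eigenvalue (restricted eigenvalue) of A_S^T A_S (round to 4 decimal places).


A_S^T A_S = [[15, -2], [-2, 10]].
trace = 25.
det = 146.
disc = trace^2 - 4*det = 625 - 4*146 = 41.
sqrt(41) ≈ 6.403124.
lam_min = (25 - sqrt(41))/2 ≈ (25 - 6.403124)/2 = 9.298438 ≈ 9.2984.

9.2984


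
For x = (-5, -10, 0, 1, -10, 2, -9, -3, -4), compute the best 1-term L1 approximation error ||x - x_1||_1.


Sorted |x_i| descending: [10, 10, 9, 5, 4, 3, 2, 1, 0]
Keep top 1: [10]
Tail entries: [10, 9, 5, 4, 3, 2, 1, 0]
L1 error = sum of tail = 34.

34


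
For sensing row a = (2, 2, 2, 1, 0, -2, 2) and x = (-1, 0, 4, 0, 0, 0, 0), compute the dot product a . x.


Non-zero terms: ['2*-1', '2*4']
Products: [-2, 8]
y = sum = 6.

6


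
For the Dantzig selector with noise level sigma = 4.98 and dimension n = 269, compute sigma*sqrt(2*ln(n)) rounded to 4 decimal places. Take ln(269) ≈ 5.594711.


ln(269) ≈ 5.594711.
2*ln(n) ≈ 11.189422.
sqrt(2*ln(n)) ≈ sqrt(11.189422) ≈ 3.345059.
threshold ≈ 4.98*3.345059 = 16.65839382 ≈ 16.6584.

16.6584


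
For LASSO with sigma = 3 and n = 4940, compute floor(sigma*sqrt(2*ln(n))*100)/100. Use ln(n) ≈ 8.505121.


ln(4940) ≈ 8.505121.
2*ln(n) ≈ 17.010242.
sqrt(2*ln(n)) ≈ sqrt(17.010242) ≈ 4.124347.
lambda ≈ 3*4.124347 = 12.373041.
floor(lambda*100)/100 = 12.37.

12.37


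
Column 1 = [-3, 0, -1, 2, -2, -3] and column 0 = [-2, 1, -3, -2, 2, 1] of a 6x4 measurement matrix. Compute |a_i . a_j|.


Inner product: -3*-2 + 0*1 + -1*-3 + 2*-2 + -2*2 + -3*1
Products: [6, 0, 3, -4, -4, -3]
Sum = -2.
|dot| = 2.

2


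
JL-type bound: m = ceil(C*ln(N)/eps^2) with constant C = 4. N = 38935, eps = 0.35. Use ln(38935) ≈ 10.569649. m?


ln(38935) ≈ 10.569649.
eps^2 = 0.35^2 = 0.1225.
C*ln(N)/eps^2 ≈ 4*10.569649/0.1225 ≈ 345.1314.
m = ceil(345.1314) = 346.

346


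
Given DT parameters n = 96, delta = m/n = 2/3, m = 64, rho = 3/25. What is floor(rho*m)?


m = 2/3*96 = 64.
rho = 3/25.
rho*m = 3/25*64 = 7.68.
k = floor(7.68) = 7.

7


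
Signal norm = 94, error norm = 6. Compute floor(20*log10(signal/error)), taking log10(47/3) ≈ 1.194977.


||x||/||e|| = 94/6 = 47/3.
log10(47/3) ≈ 1.194977.
20*log10(||x||/||e||) ≈ 20*1.194977 = 23.89954.
floor(23.89954) = 23.

23


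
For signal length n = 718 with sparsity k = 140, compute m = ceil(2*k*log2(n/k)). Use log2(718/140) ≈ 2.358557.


log2(n/k) = log2(718/140) ≈ 2.358557.
2*k*log2(n/k) ≈ 2*140*2.358557 = 660.39596.
m = ceil(660.39596) = 661.

661


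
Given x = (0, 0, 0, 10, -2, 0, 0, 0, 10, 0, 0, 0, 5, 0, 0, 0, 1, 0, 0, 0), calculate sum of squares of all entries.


Non-zero entries: [(3, 10), (4, -2), (8, 10), (12, 5), (16, 1)]
Squares: [100, 4, 100, 25, 1]
||x||_2^2 = sum = 230.

230


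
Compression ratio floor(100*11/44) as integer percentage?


100*m/n = 100*11/44 ≈ 25.0.
floor = 25.

25


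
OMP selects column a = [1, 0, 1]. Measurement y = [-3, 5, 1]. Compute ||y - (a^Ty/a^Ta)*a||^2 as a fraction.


a^T a = 2.
a^T y = -2.
coeff = -2/2 = -1.
||r||^2 = 33.

33


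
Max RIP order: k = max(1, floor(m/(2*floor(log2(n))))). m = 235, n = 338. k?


floor(log2(338)) = 8.
2*8 = 16.
m/(2*floor(log2(n))) = 235/16 ≈ 14.6875.
floor = 14.
k = max(1, 14) = 14.

14


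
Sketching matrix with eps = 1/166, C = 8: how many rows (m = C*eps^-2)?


1/eps = 166.
(1/eps)^2 = 27556.
m = 8*27556 = 220448.

220448


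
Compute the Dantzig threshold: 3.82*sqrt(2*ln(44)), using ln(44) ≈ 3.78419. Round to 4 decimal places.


ln(44) ≈ 3.78419.
2*ln(n) ≈ 7.56838.
sqrt(2*ln(n)) ≈ sqrt(7.56838) ≈ 2.751069.
threshold ≈ 3.82*2.751069 = 10.50908358 ≈ 10.5091.

10.5091


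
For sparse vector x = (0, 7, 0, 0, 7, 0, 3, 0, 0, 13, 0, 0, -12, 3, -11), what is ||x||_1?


Non-zero entries: [(1, 7), (4, 7), (6, 3), (9, 13), (12, -12), (13, 3), (14, -11)]
Absolute values: [7, 7, 3, 13, 12, 3, 11]
||x||_1 = sum = 56.

56


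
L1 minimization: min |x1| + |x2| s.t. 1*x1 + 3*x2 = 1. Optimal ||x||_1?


Axis intercepts:
  x1 = 1, x2 = 0: L1 = 1
  x1 = 0, x2 = 1/3: L1 = 1/3
x* = (0, 1/3)
||x*||_1 = 1/3.

1/3
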